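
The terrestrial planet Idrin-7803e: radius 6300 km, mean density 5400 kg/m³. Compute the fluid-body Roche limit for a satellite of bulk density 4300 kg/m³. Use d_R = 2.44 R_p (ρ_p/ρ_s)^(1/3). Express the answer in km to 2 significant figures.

17000 km

d_R = 2.44 × 6300 km × (5400/4300)^(1/3)
    = 17000 km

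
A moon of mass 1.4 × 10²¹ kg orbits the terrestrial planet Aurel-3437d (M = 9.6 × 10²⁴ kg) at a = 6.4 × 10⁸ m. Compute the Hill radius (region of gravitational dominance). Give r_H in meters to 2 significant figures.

2.3 × 10⁷ m

r_H ≈ a (m/3M)^(1/3)
    = (6.4 × 10⁸) × (1.4 × 10²¹ / (3 × 9.6 × 10²⁴))^(1/3)
    = 2.3 × 10⁷ m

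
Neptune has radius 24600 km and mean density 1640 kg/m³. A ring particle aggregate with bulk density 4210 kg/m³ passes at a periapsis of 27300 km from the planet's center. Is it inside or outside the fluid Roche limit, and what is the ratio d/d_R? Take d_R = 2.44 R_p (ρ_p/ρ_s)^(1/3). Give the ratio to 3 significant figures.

d_R = 2.44 × (24600 km) × (1640/4210)^(1/3) = 43840 km
d/d_R = (27300) / (43840) = 0.623
Since d/d_R < 1, the body is inside the Roche limit.

inside; d/d_R ≈ 0.623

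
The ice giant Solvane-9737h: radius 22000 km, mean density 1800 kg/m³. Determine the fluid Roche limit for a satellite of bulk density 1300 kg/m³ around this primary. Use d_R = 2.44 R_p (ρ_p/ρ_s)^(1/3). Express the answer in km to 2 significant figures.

60000 km

d_R = 2.44 × 22000 km × (1800/1300)^(1/3)
    = 60000 km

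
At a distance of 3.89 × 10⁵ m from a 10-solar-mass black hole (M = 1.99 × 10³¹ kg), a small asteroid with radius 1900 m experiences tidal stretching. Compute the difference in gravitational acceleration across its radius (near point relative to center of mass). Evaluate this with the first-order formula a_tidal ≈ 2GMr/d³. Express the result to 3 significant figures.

8.57 × 10⁷ m/s²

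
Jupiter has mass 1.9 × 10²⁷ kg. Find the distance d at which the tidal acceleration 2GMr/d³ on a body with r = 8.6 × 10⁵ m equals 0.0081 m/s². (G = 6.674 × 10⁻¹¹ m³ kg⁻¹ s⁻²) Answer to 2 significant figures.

3.0 × 10⁸ m

2GMr/d³ = a_tidal  ⇒  d = (2GMr / a_tidal)^(1/3)
d = (2 × 6.674×10⁻¹¹ × (1.9 × 10²⁷) × (8.6 × 10⁵) / (0.0081))^(1/3)
  = 3.0 × 10⁸ m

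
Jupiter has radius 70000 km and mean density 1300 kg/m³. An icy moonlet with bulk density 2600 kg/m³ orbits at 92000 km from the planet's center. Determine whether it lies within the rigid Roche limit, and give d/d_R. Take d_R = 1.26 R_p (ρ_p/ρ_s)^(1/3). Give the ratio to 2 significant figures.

outside; d/d_R ≈ 1.3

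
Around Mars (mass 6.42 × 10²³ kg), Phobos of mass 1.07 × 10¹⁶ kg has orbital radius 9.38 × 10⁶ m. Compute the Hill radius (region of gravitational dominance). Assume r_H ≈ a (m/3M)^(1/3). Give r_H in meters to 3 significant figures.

r_H ≈ a (m/3M)^(1/3)
    = (9.38 × 10⁶) × (1.07 × 10¹⁶ / (3 × 6.42 × 10²³))^(1/3)
    = 1.66 × 10⁴ m

1.66 × 10⁴ m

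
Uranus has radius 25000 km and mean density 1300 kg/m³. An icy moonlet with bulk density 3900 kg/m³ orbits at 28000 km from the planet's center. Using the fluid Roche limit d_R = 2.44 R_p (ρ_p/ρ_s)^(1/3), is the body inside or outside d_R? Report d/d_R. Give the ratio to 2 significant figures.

inside; d/d_R ≈ 0.66

d_R = 2.44 × (25000 km) × (1300/3900)^(1/3) = 42300 km
d/d_R = (28000) / (42300) = 0.66
Since d/d_R < 1, the body is inside the Roche limit.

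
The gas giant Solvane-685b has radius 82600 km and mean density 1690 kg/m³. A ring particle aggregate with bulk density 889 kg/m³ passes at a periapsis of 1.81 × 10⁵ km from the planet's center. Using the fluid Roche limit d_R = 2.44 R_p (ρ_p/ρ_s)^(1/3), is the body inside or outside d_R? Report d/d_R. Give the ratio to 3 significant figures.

inside; d/d_R ≈ 0.725

d_R = 2.44 × (82600 km) × (1690/889)^(1/3) = 2.497 × 10⁵ km
d/d_R = (1.81 × 10⁵) / (2.497 × 10⁵) = 0.725
Since d/d_R < 1, the body is inside the Roche limit.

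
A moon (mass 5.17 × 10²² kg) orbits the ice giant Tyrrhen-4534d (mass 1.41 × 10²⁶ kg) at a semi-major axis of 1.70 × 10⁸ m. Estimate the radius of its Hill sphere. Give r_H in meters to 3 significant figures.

8.44 × 10⁶ m

r_H ≈ a (m/3M)^(1/3)
    = (1.70 × 10⁸) × (5.17 × 10²² / (3 × 1.41 × 10²⁶))^(1/3)
    = 8.44 × 10⁶ m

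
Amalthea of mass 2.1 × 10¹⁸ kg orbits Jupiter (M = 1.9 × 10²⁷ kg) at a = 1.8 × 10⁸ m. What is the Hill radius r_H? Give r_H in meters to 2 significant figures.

r_H ≈ a (m/3M)^(1/3)
    = (1.8 × 10⁸) × (2.1 × 10¹⁸ / (3 × 1.9 × 10²⁷))^(1/3)
    = 1.3 × 10⁵ m

1.3 × 10⁵ m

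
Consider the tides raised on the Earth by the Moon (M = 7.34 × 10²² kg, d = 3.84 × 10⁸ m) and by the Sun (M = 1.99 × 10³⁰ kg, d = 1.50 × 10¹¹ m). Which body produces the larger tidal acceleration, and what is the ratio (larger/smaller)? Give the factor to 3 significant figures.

The Moon, by a factor of ≈ 2.20

Tidal acceleration ∝ M/d³, so compare M/d³ for each.
The Moon: (7.34 × 10²²) / (3.84 × 10⁸)³ = 1.296 × 10⁻³
The Sun: (1.99 × 10³⁰) / (1.50 × 10¹¹)³ = 5.896 × 10⁻⁴
Ratio (larger/smaller) = 2.20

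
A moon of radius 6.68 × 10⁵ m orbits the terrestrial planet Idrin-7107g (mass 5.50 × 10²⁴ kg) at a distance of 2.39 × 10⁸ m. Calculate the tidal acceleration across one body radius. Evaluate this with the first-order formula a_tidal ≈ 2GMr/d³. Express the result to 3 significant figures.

3.59 × 10⁻⁵ m/s²

Δg = 2GMr/d³
   = 2 × (6.674 × 10⁻¹¹) × (5.50 × 10²⁴) × (6.68 × 10⁵) / (2.39 × 10⁸)³
   = 3.59 × 10⁻⁵ m/s²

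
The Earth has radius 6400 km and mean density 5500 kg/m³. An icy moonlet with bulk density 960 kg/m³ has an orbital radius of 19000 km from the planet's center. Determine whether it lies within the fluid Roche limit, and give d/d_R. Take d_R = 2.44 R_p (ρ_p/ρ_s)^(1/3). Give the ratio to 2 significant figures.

inside; d/d_R ≈ 0.68

d_R = 2.44 × (6400 km) × (5500/960)^(1/3) = 27940 km
d/d_R = (19000) / (27940) = 0.68
Since d/d_R < 1, the body is inside the Roche limit.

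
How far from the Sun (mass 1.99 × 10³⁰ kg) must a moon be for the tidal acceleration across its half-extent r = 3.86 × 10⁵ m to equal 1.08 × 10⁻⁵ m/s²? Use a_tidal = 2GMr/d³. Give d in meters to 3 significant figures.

2.12 × 10¹⁰ m

2GMr/d³ = a_tidal  ⇒  d = (2GMr / a_tidal)^(1/3)
d = (2 × 6.674×10⁻¹¹ × (1.99 × 10³⁰) × (3.86 × 10⁵) / (1.08 × 10⁻⁵))^(1/3)
  = 2.12 × 10¹⁰ m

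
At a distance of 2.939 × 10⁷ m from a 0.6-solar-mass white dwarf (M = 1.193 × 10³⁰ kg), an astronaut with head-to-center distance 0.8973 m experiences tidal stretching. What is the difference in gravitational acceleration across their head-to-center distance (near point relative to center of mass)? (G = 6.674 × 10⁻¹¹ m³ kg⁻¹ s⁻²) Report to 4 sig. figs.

Δa = 2GMr/d³
   = 2 × (6.674 × 10⁻¹¹) × (1.193 × 10³⁰) × (0.8973) / (2.939 × 10⁷)³
   = 5.629 × 10⁻³ m/s²

5.629 × 10⁻³ m/s²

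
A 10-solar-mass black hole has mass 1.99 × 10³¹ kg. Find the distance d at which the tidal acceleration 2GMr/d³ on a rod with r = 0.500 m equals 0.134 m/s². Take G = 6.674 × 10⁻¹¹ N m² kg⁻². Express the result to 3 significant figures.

2GMr/d³ = a_tidal  ⇒  d = (2GMr / a_tidal)^(1/3)
d = (2 × 6.674×10⁻¹¹ × (1.99 × 10³¹) × (0.500) / (0.134))^(1/3)
  = 2.15 × 10⁷ m

2.15 × 10⁷ m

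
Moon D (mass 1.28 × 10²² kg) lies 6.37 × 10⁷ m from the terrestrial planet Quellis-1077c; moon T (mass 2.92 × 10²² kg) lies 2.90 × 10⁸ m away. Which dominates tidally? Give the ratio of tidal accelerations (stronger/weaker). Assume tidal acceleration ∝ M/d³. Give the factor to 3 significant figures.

The tide-raising term goes as M/d³ (the gradient of a 1/d² field).
Moon D: (1.28 × 10²²) / (6.37 × 10⁷)³ = 4.952 × 10⁻²
Moon T: (2.92 × 10²²) / (2.90 × 10⁸)³ = 1.197 × 10⁻³
Ratio (larger/smaller) = 41.4

Moon D, by a factor of ≈ 41.4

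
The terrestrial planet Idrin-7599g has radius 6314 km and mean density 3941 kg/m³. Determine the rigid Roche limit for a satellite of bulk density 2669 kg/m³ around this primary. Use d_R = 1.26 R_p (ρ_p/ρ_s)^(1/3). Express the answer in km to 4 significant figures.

9059 km

d_R = 1.26 × 6314 km × (3941/2669)^(1/3)
    = 9059 km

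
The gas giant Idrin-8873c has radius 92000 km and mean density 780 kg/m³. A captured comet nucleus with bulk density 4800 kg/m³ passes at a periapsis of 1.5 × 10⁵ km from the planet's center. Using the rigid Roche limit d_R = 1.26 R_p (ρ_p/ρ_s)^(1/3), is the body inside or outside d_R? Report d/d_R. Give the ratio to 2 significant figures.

d_R = 1.26 × (92000 km) × (780/4800)^(1/3) = 63260 km
d/d_R = (1.5 × 10⁵) / (63260) = 2.4
Since d/d_R > 1, the body is outside the Roche limit.

outside; d/d_R ≈ 2.4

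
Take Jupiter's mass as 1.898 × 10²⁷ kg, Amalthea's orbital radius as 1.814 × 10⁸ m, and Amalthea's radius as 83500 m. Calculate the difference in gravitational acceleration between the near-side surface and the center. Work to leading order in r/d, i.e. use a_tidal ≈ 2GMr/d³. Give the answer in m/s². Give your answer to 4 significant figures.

3.544 × 10⁻³ m/s²

Since r ≪ d, expand the inverse-square field across one radius to get the leading 2GMr/d³ term.
a_tidal = 2GMr/d³
        = 2 × (6.674 × 10⁻¹¹) × (1.898 × 10²⁷) × (83500) / (1.814 × 10⁸)³
        = 3.544 × 10⁻³ m/s²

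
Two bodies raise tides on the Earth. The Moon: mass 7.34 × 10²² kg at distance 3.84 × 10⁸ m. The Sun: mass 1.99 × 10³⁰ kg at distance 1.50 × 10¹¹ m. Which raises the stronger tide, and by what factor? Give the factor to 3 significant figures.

The Moon, by a factor of ≈ 2.20

Tidal stretch scales as M/d³; compute that for each body.
The Moon: (7.34 × 10²²) / (3.84 × 10⁸)³ = 1.296 × 10⁻³
The Sun: (1.99 × 10³⁰) / (1.50 × 10¹¹)³ = 5.896 × 10⁻⁴
Ratio (larger/smaller) = 2.20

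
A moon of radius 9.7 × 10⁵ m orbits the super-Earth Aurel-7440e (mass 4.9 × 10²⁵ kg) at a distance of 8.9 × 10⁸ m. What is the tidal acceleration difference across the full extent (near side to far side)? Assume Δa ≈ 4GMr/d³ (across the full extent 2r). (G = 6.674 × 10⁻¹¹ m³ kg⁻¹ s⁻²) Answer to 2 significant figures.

Δa = 4GMr/d³
   = 4 × (6.674 × 10⁻¹¹) × (4.9 × 10²⁵) × (9.7 × 10⁵) / (8.9 × 10⁸)³
   = 1.8 × 10⁻⁵ m/s²

1.8 × 10⁻⁵ m/s²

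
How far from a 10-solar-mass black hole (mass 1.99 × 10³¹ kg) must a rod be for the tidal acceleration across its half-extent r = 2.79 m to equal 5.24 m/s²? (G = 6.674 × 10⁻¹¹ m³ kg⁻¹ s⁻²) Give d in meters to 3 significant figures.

1.12 × 10⁷ m

2GMr/d³ = a_tidal  ⇒  d = (2GMr / a_tidal)^(1/3)
d = (2 × 6.674×10⁻¹¹ × (1.99 × 10³¹) × (2.79) / (5.24))^(1/3)
  = 1.12 × 10⁷ m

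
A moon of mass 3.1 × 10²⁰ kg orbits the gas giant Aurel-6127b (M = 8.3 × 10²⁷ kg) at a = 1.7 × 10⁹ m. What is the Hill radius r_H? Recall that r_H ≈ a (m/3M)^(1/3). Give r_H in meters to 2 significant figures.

r_H ≈ a (m/3M)^(1/3)
    = (1.7 × 10⁹) × (3.1 × 10²⁰ / (3 × 8.3 × 10²⁷))^(1/3)
    = 3.9 × 10⁶ m

3.9 × 10⁶ m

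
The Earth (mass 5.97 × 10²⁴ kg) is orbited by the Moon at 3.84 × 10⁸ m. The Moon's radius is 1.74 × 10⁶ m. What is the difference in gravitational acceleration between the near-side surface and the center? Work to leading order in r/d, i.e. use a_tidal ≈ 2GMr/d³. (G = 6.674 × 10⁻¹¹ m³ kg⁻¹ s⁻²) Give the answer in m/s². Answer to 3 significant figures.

2.45 × 10⁻⁵ m/s²

The tidal stretch is the gradient of GM/d² times the body's extent r, hence the 1/d³ dependence.
a_tidal = 2GMr/d³
        = 2 × (6.674 × 10⁻¹¹) × (5.97 × 10²⁴) × (1.74 × 10⁶) / (3.84 × 10⁸)³
        = 2.45 × 10⁻⁵ m/s²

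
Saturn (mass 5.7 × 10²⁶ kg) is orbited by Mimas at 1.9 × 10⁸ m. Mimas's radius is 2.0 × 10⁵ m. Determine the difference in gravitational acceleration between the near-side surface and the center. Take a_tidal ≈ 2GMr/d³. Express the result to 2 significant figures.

Δa = 2GMr/d³
   = 2 × (6.674 × 10⁻¹¹) × (5.7 × 10²⁶) × (2.0 × 10⁵) / (1.9 × 10⁸)³
   = 2.2 × 10⁻³ m/s²

2.2 × 10⁻³ m/s²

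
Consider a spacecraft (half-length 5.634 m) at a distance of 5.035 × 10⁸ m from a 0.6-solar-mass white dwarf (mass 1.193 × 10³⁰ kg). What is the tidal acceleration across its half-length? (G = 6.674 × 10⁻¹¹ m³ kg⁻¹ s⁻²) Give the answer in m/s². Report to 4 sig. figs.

7.029 × 10⁻⁶ m/s²

Δa = 2GMr/d³
   = 2 × (6.674 × 10⁻¹¹) × (1.193 × 10³⁰) × (5.634) / (5.035 × 10⁸)³
   = 7.029 × 10⁻⁶ m/s²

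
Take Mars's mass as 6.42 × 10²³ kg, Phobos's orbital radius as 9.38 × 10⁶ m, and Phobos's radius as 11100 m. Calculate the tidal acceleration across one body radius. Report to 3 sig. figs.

a_tidal = 2GMr/d³
        = 2 × (6.674 × 10⁻¹¹) × (6.42 × 10²³) × (11100) / (9.38 × 10⁶)³
        = 1.15 × 10⁻³ m/s²

1.15 × 10⁻³ m/s²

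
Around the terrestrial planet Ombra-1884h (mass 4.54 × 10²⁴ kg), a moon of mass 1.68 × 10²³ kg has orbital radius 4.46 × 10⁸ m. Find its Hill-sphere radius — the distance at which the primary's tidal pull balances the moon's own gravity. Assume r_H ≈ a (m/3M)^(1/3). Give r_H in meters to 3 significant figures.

1.03 × 10⁸ m

r_H ≈ a (m/3M)^(1/3)
    = (4.46 × 10⁸) × (1.68 × 10²³ / (3 × 4.54 × 10²⁴))^(1/3)
    = 1.03 × 10⁸ m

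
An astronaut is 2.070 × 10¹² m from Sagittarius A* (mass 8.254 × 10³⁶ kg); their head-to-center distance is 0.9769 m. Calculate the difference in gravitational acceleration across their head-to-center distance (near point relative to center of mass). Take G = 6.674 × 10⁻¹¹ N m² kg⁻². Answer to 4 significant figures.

Differencing GM/(d−r)² and GM/d² to first order in r/d gives 2GMr/d³.
a_tidal = 2GMr/d³
        = 2 × (6.674 × 10⁻¹¹) × (8.254 × 10³⁶) × (0.9769) / (2.070 × 10¹²)³
        = 1.213 × 10⁻¹⁰ m/s²

1.213 × 10⁻¹⁰ m/s²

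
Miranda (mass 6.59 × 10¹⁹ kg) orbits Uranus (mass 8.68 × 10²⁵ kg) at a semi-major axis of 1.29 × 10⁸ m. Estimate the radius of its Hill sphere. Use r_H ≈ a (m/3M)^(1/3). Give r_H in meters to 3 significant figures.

r_H ≈ a (m/3M)^(1/3)
    = (1.29 × 10⁸) × (6.59 × 10¹⁹ / (3 × 8.68 × 10²⁵))^(1/3)
    = 8.16 × 10⁵ m

8.16 × 10⁵ m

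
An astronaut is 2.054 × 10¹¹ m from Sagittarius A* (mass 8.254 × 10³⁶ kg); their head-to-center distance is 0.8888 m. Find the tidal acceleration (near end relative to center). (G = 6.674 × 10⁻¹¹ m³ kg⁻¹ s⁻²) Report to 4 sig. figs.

Δa = 2GMr/d³
   = 2 × (6.674 × 10⁻¹¹) × (8.254 × 10³⁶) × (0.8888) / (2.054 × 10¹¹)³
   = 1.130 × 10⁻⁷ m/s²

1.130 × 10⁻⁷ m/s²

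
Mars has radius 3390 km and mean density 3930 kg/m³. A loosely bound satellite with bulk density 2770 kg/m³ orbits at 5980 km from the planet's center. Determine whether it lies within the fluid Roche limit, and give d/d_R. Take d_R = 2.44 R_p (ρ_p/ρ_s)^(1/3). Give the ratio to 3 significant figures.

inside; d/d_R ≈ 0.643

d_R = 2.44 × (3390 km) × (3930/2770)^(1/3) = 9295 km
d/d_R = (5980) / (9295) = 0.643
Since d/d_R < 1, the body is inside the Roche limit.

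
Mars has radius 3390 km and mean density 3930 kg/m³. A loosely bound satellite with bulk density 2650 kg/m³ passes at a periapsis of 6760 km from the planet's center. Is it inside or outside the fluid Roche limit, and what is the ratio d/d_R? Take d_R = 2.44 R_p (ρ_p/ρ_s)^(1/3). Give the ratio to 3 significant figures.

inside; d/d_R ≈ 0.717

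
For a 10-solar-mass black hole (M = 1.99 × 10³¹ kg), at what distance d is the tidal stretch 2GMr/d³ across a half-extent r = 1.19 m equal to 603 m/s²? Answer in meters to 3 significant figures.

2GMr/d³ = a_tidal  ⇒  d = (2GMr / a_tidal)^(1/3)
d = (2 × 6.674×10⁻¹¹ × (1.99 × 10³¹) × (1.19) / (603))^(1/3)
  = 1.74 × 10⁶ m

1.74 × 10⁶ m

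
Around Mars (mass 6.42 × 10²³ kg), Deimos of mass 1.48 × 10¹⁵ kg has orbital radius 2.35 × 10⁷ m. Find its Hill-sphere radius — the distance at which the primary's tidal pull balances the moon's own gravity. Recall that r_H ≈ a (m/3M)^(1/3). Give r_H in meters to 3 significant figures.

r_H ≈ a (m/3M)^(1/3)
    = (2.35 × 10⁷) × (1.48 × 10¹⁵ / (3 × 6.42 × 10²³))^(1/3)
    = 2.15 × 10⁴ m

2.15 × 10⁴ m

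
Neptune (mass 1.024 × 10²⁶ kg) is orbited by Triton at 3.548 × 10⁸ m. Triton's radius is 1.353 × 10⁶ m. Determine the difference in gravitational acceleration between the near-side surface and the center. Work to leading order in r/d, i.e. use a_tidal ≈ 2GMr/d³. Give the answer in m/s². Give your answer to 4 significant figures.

4.141 × 10⁻⁴ m/s²

a_tidal = 2GMr/d³
        = 2 × (6.674 × 10⁻¹¹) × (1.024 × 10²⁶) × (1.353 × 10⁶) / (3.548 × 10⁸)³
        = 4.141 × 10⁻⁴ m/s²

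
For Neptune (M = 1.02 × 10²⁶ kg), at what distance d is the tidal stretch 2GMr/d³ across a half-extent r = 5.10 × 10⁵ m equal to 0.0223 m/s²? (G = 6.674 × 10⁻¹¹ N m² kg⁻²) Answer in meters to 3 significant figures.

2GMr/d³ = a_tidal  ⇒  d = (2GMr / a_tidal)^(1/3)
d = (2 × 6.674×10⁻¹¹ × (1.02 × 10²⁶) × (5.10 × 10⁵) / (0.0223))^(1/3)
  = 6.78 × 10⁷ m

6.78 × 10⁷ m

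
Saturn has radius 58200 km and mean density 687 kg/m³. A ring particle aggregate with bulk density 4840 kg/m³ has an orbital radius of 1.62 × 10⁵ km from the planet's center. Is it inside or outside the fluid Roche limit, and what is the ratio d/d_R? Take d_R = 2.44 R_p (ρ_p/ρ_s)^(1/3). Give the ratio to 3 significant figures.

outside; d/d_R ≈ 2.19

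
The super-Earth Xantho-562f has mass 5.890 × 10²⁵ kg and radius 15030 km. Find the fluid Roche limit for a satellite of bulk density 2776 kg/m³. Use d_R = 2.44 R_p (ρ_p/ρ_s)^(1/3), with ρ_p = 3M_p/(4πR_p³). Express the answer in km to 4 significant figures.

ρ_p = 3M_p/(4πR_p³) = 3 × (5.890 × 10²⁵) / (4π × (1.503 × 10⁷ m)³) = 4141 kg/m³
d_R = 2.44 × 15030 km × (4141/2776)^(1/3)
    = 41900 km

41900 km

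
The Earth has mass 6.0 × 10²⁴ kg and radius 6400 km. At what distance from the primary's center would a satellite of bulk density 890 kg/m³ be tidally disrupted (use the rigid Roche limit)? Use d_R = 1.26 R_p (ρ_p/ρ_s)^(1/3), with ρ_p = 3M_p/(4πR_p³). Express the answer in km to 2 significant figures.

15000 km

ρ_p = 3M_p/(4πR_p³) = 3 × (6.0 × 10²⁴) / (4π × (6.4 × 10⁶ m)³) = 5500 kg/m³
d_R = 1.26 × 6400 km × (5500/890)^(1/3)
    = 15000 km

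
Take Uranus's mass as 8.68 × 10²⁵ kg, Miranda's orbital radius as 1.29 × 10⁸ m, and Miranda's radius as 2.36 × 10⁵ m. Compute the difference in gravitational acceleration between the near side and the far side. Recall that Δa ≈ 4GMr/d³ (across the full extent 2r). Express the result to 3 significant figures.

2.55 × 10⁻³ m/s²

Δa = 4GMr/d³
   = 4 × (6.674 × 10⁻¹¹) × (8.68 × 10²⁵) × (2.36 × 10⁵) / (1.29 × 10⁸)³
   = 2.55 × 10⁻³ m/s²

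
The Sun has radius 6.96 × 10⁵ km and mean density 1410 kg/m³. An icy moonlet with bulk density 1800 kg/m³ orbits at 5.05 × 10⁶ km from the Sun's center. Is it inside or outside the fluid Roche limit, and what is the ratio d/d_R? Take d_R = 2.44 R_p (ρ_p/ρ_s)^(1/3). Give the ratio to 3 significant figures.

outside; d/d_R ≈ 3.23

d_R = 2.44 × (6.96 × 10⁵ km) × (1410/1800)^(1/3) = 1.565 × 10⁶ km
d/d_R = (5.05 × 10⁶) / (1.565 × 10⁶) = 3.23
Since d/d_R > 1, the body is outside the Roche limit.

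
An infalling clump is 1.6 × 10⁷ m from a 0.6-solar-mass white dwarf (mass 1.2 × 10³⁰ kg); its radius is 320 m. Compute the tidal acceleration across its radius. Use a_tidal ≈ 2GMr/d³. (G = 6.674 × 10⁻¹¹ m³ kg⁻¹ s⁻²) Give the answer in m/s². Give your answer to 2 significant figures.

a_tidal = 2GMr/d³
        = 2 × (6.674 × 10⁻¹¹) × (1.2 × 10³⁰) × (320) / (1.6 × 10⁷)³
        = 1.3 × 10¹ m/s²

1.3 × 10¹ m/s²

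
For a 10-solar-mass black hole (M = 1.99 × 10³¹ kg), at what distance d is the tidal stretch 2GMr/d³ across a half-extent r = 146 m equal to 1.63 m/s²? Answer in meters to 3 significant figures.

6.20 × 10⁷ m

2GMr/d³ = a_tidal  ⇒  d = (2GMr / a_tidal)^(1/3)
d = (2 × 6.674×10⁻¹¹ × (1.99 × 10³¹) × (146) / (1.63))^(1/3)
  = 6.20 × 10⁷ m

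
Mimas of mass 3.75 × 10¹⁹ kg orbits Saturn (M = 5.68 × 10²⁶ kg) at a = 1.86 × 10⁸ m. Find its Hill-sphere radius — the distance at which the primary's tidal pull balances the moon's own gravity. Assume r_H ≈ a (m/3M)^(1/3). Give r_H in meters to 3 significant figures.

5.21 × 10⁵ m

r_H ≈ a (m/3M)^(1/3)
    = (1.86 × 10⁸) × (3.75 × 10¹⁹ / (3 × 5.68 × 10²⁶))^(1/3)
    = 5.21 × 10⁵ m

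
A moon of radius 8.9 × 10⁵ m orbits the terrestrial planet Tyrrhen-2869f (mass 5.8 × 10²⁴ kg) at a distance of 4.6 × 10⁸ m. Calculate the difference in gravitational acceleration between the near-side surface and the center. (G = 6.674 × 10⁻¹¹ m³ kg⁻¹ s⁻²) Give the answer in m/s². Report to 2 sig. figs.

7.1 × 10⁻⁶ m/s²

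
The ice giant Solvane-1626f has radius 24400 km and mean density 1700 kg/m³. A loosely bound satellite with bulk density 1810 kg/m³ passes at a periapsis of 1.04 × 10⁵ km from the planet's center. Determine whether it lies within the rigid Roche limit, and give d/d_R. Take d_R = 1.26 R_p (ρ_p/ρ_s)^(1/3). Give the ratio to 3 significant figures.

outside; d/d_R ≈ 3.45

d_R = 1.26 × (24400 km) × (1700/1810)^(1/3) = 30110 km
d/d_R = (1.04 × 10⁵) / (30110) = 3.45
Since d/d_R > 1, the body is outside the Roche limit.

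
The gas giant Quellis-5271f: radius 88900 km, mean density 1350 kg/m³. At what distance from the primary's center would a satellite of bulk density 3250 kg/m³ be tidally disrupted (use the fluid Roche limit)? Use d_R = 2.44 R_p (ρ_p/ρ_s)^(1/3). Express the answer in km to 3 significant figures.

d_R = 2.44 × 88900 km × (1350/3250)^(1/3)
    = 1.62 × 10⁵ km

1.62 × 10⁵ km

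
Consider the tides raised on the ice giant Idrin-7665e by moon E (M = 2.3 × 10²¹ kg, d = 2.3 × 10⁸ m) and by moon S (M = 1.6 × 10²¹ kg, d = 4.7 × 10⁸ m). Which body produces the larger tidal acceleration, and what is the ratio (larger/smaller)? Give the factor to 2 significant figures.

Moon E, by a factor of ≈ 12

Tidal stretch scales as M/d³; compute that for each body.
Moon E: (2.3 × 10²¹) / (2.3 × 10⁸)³ = 1.890 × 10⁻⁴
Moon S: (1.6 × 10²¹) / (4.7 × 10⁸)³ = 1.541 × 10⁻⁵
Ratio (larger/smaller) = 12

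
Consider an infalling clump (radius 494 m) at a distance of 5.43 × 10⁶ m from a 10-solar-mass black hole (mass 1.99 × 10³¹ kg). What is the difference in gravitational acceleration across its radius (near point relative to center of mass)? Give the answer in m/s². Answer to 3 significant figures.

8.20 × 10³ m/s²

Δg = 2GMr/d³
   = 2 × (6.674 × 10⁻¹¹) × (1.99 × 10³¹) × (494) / (5.43 × 10⁶)³
   = 8.20 × 10³ m/s²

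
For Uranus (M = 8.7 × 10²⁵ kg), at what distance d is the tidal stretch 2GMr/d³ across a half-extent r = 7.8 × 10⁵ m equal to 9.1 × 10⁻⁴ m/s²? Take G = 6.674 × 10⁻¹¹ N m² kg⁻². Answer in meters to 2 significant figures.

2GMr/d³ = a_tidal  ⇒  d = (2GMr / a_tidal)^(1/3)
d = (2 × 6.674×10⁻¹¹ × (8.7 × 10²⁵) × (7.8 × 10⁵) / (9.1 × 10⁻⁴))^(1/3)
  = 2.2 × 10⁸ m

2.2 × 10⁸ m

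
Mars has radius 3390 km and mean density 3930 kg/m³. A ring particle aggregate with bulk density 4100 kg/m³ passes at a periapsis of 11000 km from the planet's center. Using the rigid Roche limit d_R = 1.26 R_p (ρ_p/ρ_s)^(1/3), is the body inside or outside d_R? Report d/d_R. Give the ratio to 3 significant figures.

outside; d/d_R ≈ 2.61

d_R = 1.26 × (3390 km) × (3930/4100)^(1/3) = 4212 km
d/d_R = (11000) / (4212) = 2.61
Since d/d_R > 1, the body is outside the Roche limit.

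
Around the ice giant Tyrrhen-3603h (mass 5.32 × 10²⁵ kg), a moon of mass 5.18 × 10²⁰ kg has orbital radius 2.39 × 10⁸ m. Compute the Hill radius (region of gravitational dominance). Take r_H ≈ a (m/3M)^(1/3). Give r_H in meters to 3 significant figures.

3.54 × 10⁶ m

r_H ≈ a (m/3M)^(1/3)
    = (2.39 × 10⁸) × (5.18 × 10²⁰ / (3 × 5.32 × 10²⁵))^(1/3)
    = 3.54 × 10⁶ m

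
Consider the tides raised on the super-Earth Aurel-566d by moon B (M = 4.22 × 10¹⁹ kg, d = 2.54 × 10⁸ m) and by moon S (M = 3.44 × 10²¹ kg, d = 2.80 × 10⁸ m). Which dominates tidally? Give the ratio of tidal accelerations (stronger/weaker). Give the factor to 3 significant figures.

Tidal stretch scales as M/d³; compute that for each body.
Moon B: (4.22 × 10¹⁹) / (2.54 × 10⁸)³ = 2.575 × 10⁻⁶
Moon S: (3.44 × 10²¹) / (2.80 × 10⁸)³ = 1.567 × 10⁻⁴
Ratio (larger/smaller) = 60.9

Moon S, by a factor of ≈ 60.9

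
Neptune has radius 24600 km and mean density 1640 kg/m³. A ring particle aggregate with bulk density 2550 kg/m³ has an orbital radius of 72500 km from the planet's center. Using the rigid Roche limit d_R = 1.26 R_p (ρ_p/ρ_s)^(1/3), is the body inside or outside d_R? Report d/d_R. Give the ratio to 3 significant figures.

outside; d/d_R ≈ 2.71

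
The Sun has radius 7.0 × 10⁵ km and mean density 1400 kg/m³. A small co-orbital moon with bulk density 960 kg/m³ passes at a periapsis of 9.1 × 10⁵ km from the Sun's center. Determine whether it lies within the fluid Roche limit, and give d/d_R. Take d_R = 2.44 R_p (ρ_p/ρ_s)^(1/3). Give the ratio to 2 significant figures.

inside; d/d_R ≈ 0.47

d_R = 2.44 × (7.0 × 10⁵ km) × (1400/960)^(1/3) = 1.937 × 10⁶ km
d/d_R = (9.1 × 10⁵) / (1.937 × 10⁶) = 0.47
Since d/d_R < 1, the body is inside the Roche limit.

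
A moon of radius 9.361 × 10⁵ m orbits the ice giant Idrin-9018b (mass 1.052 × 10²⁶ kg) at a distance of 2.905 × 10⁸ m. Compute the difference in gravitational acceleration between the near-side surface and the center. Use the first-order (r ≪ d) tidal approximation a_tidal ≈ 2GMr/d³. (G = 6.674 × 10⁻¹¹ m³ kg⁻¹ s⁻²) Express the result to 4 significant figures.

The tidal stretch is the gradient of GM/d² times the body's extent r, hence the 1/d³ dependence.
Δa = 2GMr/d³
   = 2 × (6.674 × 10⁻¹¹) × (1.052 × 10²⁶) × (9.361 × 10⁵) / (2.905 × 10⁸)³
   = 5.362 × 10⁻⁴ m/s²

5.362 × 10⁻⁴ m/s²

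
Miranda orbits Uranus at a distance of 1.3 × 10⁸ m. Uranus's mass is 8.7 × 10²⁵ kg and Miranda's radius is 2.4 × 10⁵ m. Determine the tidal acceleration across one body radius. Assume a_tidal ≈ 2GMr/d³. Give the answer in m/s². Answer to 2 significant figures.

Since r ≪ d, expand the inverse-square field across one radius to get the leading 2GMr/d³ term.
a_tidal = 2GMr/d³
        = 2 × (6.674 × 10⁻¹¹) × (8.7 × 10²⁵) × (2.4 × 10⁵) / (1.3 × 10⁸)³
        = 1.3 × 10⁻³ m/s²

1.3 × 10⁻³ m/s²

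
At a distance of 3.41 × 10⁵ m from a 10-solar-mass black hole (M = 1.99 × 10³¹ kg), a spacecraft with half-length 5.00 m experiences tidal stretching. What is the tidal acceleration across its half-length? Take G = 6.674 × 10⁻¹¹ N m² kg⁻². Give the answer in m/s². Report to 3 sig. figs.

3.35 × 10⁵ m/s²

Δa = 2GMr/d³
   = 2 × (6.674 × 10⁻¹¹) × (1.99 × 10³¹) × (5.00) / (3.41 × 10⁵)³
   = 3.35 × 10⁵ m/s²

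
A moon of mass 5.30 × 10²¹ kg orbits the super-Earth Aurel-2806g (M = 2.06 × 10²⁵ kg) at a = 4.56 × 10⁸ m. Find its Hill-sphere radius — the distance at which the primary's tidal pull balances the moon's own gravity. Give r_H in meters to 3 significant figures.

r_H ≈ a (m/3M)^(1/3)
    = (4.56 × 10⁸) × (5.30 × 10²¹ / (3 × 2.06 × 10²⁵))^(1/3)
    = 2.01 × 10⁷ m

2.01 × 10⁷ m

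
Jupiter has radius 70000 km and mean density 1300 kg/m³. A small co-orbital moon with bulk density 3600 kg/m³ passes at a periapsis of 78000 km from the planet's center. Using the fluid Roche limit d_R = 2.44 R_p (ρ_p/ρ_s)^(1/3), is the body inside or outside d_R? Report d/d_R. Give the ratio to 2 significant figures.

inside; d/d_R ≈ 0.64

d_R = 2.44 × (70000 km) × (1300/3600)^(1/3) = 1.216 × 10⁵ km
d/d_R = (78000) / (1.216 × 10⁵) = 0.64
Since d/d_R < 1, the body is inside the Roche limit.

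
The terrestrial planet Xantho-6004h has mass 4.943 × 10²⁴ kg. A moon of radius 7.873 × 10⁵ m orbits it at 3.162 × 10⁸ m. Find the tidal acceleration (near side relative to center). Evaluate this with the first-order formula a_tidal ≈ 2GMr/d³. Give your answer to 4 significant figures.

1.643 × 10⁻⁵ m/s²

The tidal stretch is the gradient of GM/d² times the body's extent r, hence the 1/d³ dependence.
Δg = 2GMr/d³
   = 2 × (6.674 × 10⁻¹¹) × (4.943 × 10²⁴) × (7.873 × 10⁵) / (3.162 × 10⁸)³
   = 1.643 × 10⁻⁵ m/s²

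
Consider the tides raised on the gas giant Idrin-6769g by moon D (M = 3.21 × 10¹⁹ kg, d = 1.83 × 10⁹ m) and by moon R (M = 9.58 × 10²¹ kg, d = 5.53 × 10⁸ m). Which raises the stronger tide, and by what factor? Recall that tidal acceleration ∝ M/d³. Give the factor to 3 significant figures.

Tidal stretch scales as M/d³; compute that for each body.
Moon D: (3.21 × 10¹⁹) / (1.83 × 10⁹)³ = 5.238 × 10⁻⁹
Moon R: (9.58 × 10²¹) / (5.53 × 10⁸)³ = 5.665 × 10⁻⁵
Ratio (larger/smaller) = 10800

Moon R, by a factor of ≈ 10800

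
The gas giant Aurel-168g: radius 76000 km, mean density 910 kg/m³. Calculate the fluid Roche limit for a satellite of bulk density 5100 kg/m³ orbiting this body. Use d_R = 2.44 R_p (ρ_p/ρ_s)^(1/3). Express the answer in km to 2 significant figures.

d_R = 2.44 × 76000 km × (910/5100)^(1/3)
    = 1.0 × 10⁵ km

1.0 × 10⁵ km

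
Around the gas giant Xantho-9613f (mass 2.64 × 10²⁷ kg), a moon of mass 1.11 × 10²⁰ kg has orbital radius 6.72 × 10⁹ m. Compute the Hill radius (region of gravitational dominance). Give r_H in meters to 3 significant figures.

r_H ≈ a (m/3M)^(1/3)
    = (6.72 × 10⁹) × (1.11 × 10²⁰ / (3 × 2.64 × 10²⁷))^(1/3)
    = 1.62 × 10⁷ m

1.62 × 10⁷ m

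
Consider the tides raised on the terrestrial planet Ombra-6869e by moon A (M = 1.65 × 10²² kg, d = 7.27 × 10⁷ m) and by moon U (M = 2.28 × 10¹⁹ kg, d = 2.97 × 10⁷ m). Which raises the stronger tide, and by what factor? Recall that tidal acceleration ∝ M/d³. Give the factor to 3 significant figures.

Compare M/d³ for the two perturbers:
Moon A: (1.65 × 10²²) / (7.27 × 10⁷)³ = 4.294 × 10⁻²
Moon U: (2.28 × 10¹⁹) / (2.97 × 10⁷)³ = 8.703 × 10⁻⁴
Ratio (larger/smaller) = 49.3

Moon A, by a factor of ≈ 49.3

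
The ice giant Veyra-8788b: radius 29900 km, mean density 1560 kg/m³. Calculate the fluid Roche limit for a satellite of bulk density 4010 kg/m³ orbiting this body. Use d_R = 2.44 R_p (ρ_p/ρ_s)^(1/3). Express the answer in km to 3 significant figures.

53300 km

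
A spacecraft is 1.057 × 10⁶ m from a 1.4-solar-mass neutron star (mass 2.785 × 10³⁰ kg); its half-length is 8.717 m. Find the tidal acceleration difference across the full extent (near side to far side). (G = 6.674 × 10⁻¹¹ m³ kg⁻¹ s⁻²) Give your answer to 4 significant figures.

5.488 × 10³ m/s²

Δa = 4GMr/d³
   = 4 × (6.674 × 10⁻¹¹) × (2.785 × 10³⁰) × (8.717) / (1.057 × 10⁶)³
   = 5.488 × 10³ m/s²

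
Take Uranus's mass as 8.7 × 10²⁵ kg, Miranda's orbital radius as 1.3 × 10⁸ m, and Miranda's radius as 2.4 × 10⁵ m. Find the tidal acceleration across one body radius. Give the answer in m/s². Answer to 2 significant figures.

1.3 × 10⁻³ m/s²

Since r ≪ d, expand the inverse-square field across one radius to get the leading 2GMr/d³ term.
Δa = 2GMr/d³
   = 2 × (6.674 × 10⁻¹¹) × (8.7 × 10²⁵) × (2.4 × 10⁵) / (1.3 × 10⁸)³
   = 1.3 × 10⁻³ m/s²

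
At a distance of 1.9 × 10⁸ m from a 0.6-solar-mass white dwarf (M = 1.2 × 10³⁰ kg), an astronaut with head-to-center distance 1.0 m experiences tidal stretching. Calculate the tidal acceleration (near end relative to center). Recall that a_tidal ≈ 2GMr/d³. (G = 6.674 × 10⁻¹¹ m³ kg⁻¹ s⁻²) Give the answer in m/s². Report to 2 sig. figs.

2.3 × 10⁻⁵ m/s²

The tidal stretch is the gradient of GM/d² times the body's extent r, hence the 1/d³ dependence.
Δa = 2GMr/d³
   = 2 × (6.674 × 10⁻¹¹) × (1.2 × 10³⁰) × (1.0) / (1.9 × 10⁸)³
   = 2.3 × 10⁻⁵ m/s²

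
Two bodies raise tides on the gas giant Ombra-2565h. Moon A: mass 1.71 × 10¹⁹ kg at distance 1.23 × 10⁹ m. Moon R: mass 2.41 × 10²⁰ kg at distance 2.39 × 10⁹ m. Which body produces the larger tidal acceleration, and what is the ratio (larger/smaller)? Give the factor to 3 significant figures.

Compare M/d³ for the two perturbers:
Moon A: (1.71 × 10¹⁹) / (1.23 × 10⁹)³ = 9.189 × 10⁻⁹
Moon R: (2.41 × 10²⁰) / (2.39 × 10⁹)³ = 1.765 × 10⁻⁸
Ratio (larger/smaller) = 1.92

Moon R, by a factor of ≈ 1.92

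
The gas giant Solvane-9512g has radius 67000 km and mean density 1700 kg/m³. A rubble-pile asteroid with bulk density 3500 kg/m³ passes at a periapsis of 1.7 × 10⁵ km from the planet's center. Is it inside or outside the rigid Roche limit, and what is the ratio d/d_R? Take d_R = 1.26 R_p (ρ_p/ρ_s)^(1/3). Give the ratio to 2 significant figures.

d_R = 1.26 × (67000 km) × (1700/3500)^(1/3) = 66360 km
d/d_R = (1.7 × 10⁵) / (66360) = 2.6
Since d/d_R > 1, the body is outside the Roche limit.

outside; d/d_R ≈ 2.6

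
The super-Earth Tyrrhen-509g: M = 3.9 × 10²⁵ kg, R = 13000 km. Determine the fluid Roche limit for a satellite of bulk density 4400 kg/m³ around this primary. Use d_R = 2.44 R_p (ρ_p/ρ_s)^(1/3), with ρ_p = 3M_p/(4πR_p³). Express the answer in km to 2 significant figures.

31000 km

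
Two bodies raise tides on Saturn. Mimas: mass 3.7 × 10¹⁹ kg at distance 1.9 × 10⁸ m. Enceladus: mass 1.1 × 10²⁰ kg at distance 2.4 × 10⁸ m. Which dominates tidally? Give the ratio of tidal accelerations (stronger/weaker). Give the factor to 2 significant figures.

Enceladus, by a factor of ≈ 1.5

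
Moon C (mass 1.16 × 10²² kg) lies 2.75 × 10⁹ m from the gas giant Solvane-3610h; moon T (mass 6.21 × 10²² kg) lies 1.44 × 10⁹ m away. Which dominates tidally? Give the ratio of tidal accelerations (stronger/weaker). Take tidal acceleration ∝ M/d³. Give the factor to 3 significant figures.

Moon T, by a factor of ≈ 37.3

Tidal stretch scales as M/d³; compute that for each body.
Moon C: (1.16 × 10²²) / (2.75 × 10⁹)³ = 5.578 × 10⁻⁷
Moon T: (6.21 × 10²²) / (1.44 × 10⁹)³ = 2.080 × 10⁻⁵
Ratio (larger/smaller) = 37.3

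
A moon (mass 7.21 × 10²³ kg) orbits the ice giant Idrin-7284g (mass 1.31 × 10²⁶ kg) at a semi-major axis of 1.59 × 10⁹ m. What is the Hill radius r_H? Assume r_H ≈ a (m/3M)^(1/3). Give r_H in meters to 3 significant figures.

r_H ≈ a (m/3M)^(1/3)
    = (1.59 × 10⁹) × (7.21 × 10²³ / (3 × 1.31 × 10²⁶))^(1/3)
    = 1.95 × 10⁸ m

1.95 × 10⁸ m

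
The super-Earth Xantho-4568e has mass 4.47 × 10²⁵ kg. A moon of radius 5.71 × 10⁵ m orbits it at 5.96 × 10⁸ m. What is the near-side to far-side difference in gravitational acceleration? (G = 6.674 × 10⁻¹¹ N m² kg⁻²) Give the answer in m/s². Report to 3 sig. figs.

3.22 × 10⁻⁵ m/s²

The field gradient is 2GM/d³; across the full diameter 2r the difference is 4GMr/d³.
Δa = 4GMr/d³
   = 4 × (6.674 × 10⁻¹¹) × (4.47 × 10²⁵) × (5.71 × 10⁵) / (5.96 × 10⁸)³
   = 3.22 × 10⁻⁵ m/s²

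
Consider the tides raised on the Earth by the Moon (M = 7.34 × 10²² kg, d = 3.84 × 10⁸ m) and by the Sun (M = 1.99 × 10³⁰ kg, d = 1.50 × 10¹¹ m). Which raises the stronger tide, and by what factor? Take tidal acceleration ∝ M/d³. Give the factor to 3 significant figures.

Tidal acceleration ∝ M/d³, so compare M/d³ for each.
The Moon: (7.34 × 10²²) / (3.84 × 10⁸)³ = 1.296 × 10⁻³
The Sun: (1.99 × 10³⁰) / (1.50 × 10¹¹)³ = 5.896 × 10⁻⁴
Ratio (larger/smaller) = 2.20

The Moon, by a factor of ≈ 2.20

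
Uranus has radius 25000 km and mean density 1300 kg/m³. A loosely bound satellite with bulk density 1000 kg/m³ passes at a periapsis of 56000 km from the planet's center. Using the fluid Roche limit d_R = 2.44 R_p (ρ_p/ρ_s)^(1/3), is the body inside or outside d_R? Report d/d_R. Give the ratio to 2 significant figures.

d_R = 2.44 × (25000 km) × (1300/1000)^(1/3) = 66570 km
d/d_R = (56000) / (66570) = 0.84
Since d/d_R < 1, the body is inside the Roche limit.

inside; d/d_R ≈ 0.84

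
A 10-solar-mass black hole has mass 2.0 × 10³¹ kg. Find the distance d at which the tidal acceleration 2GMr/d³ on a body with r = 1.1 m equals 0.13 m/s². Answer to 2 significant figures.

2.8 × 10⁷ m

2GMr/d³ = a_tidal  ⇒  d = (2GMr / a_tidal)^(1/3)
d = (2 × 6.674×10⁻¹¹ × (2.0 × 10³¹) × (1.1) / (0.13))^(1/3)
  = 2.8 × 10⁷ m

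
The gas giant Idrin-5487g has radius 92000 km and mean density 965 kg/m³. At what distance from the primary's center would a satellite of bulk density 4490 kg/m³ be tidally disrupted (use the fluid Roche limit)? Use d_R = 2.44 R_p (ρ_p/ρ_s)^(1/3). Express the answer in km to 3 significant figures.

1.34 × 10⁵ km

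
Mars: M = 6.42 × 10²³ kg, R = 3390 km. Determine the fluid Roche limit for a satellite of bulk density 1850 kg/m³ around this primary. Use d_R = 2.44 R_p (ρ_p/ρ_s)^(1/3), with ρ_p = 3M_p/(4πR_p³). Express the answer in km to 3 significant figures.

10600 km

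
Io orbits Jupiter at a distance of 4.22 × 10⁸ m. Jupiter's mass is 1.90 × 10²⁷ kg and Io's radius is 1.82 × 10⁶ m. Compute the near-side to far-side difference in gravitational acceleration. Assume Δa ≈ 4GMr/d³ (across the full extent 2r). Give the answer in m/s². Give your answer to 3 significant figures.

1.23 × 10⁻² m/s²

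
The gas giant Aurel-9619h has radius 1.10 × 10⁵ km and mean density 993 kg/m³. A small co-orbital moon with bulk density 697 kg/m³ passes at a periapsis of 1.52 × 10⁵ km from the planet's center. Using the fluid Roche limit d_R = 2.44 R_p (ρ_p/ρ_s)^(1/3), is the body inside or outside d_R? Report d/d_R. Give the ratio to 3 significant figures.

inside; d/d_R ≈ 0.503

d_R = 2.44 × (1.10 × 10⁵ km) × (993/697)^(1/3) = 3.020 × 10⁵ km
d/d_R = (1.52 × 10⁵) / (3.020 × 10⁵) = 0.503
Since d/d_R < 1, the body is inside the Roche limit.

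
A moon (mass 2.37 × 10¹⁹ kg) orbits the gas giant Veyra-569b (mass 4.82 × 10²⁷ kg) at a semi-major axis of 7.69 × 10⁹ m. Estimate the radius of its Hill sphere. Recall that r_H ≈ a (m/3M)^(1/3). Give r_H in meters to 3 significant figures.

r_H ≈ a (m/3M)^(1/3)
    = (7.69 × 10⁹) × (2.37 × 10¹⁹ / (3 × 4.82 × 10²⁷))^(1/3)
    = 9.07 × 10⁶ m

9.07 × 10⁶ m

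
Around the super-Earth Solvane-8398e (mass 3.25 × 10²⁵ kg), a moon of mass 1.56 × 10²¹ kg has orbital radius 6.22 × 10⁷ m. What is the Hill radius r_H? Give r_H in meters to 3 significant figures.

1.57 × 10⁶ m

r_H ≈ a (m/3M)^(1/3)
    = (6.22 × 10⁷) × (1.56 × 10²¹ / (3 × 3.25 × 10²⁵))^(1/3)
    = 1.57 × 10⁶ m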